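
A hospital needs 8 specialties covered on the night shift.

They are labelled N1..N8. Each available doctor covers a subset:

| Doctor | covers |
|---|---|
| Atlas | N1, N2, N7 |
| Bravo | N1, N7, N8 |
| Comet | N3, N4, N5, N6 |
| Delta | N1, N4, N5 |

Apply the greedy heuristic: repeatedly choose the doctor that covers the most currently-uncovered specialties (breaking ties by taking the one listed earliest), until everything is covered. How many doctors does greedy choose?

3

Greedy: pick Comet (covers 4 new) → pick Atlas (covers 3 new) → pick Bravo (covers 1 new). Total picks: 3.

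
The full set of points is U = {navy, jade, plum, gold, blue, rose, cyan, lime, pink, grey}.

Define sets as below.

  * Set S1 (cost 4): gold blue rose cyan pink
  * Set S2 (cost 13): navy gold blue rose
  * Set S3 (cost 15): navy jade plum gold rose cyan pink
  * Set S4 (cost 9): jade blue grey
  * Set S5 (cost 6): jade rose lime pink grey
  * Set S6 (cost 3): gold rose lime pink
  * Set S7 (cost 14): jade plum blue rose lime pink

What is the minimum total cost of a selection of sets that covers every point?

S1, S3, S5 together cover every point (S1 ∪ S3 ∪ S5 = {navy, jade, plum, gold, blue, rose, cyan, lime, pink, grey}); total cost 4 + 15 + 6 = 25.
The greedy pick S6, S1, S5, S3 costs 28; no covering selection beats 25.

25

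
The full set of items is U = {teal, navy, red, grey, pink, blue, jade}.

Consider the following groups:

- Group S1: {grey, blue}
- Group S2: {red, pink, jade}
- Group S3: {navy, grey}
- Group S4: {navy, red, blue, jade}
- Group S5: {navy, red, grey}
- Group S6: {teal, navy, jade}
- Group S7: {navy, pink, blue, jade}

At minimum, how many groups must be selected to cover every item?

S5 and S6 and S7 together: S5 ∪ S6 ∪ S7 = {teal, navy, red, grey, pink, blue, jade} — every item is covered.
Only S6 contains teal, so S6 is forced; the remaining 4 items need at least 2 more groups (each remaining group adds at most 2) — so at least 3 groups are needed, and 3 is optimal.

3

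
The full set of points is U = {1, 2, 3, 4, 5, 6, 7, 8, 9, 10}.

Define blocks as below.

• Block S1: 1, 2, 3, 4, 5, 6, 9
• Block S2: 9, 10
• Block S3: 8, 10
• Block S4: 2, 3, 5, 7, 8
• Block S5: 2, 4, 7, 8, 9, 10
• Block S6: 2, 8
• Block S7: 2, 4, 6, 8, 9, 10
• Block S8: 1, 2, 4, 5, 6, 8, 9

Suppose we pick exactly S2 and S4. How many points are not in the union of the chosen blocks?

3

Union of S2, S4 = {2, 3, 5, 7, 8, 9, 10}.
Not covered: 1, 4, 6 — 3 points.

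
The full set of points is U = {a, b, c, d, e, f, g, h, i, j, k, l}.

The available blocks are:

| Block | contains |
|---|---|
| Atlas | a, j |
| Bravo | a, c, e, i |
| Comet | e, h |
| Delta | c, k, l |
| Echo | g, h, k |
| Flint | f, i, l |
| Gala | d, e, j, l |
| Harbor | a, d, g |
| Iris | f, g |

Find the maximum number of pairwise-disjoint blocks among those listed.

Atlas, Comet, Delta, Iris are pairwise disjoint (Atlas={a,j}; Comet={e,h}; Delta={c,k,l}; Iris={f,g}).
Every remaining block overlaps one of these, and no 5 of the listed blocks are pairwise disjoint, so 4 is the maximum.

4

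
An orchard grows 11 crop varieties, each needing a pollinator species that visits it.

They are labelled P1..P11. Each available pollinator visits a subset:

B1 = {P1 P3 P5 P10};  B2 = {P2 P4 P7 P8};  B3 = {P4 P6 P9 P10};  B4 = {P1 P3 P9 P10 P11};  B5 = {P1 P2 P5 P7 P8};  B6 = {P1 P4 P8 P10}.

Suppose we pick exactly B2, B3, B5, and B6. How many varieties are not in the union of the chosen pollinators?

2

Union of B2, B3, B5, B6 = {P1, P2, P4, P5, P6, P7, P8, P9, P10}.
Not covered: P3, P11 — 2 varieties.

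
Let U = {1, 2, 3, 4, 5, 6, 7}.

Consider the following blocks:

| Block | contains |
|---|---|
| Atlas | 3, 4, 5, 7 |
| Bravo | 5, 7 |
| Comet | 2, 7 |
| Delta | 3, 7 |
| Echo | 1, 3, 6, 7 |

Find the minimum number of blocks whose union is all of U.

Atlas and Comet and Echo together: Atlas ∪ Comet ∪ Echo = {1, 2, 3, 4, 5, 6, 7} — every point is covered.
Only Echo contains 1, so Echo is forced; the remaining 3 points need at least 2 more blocks (each remaining block adds at most 2) — so at least 3 blocks are needed, and 3 is optimal.

3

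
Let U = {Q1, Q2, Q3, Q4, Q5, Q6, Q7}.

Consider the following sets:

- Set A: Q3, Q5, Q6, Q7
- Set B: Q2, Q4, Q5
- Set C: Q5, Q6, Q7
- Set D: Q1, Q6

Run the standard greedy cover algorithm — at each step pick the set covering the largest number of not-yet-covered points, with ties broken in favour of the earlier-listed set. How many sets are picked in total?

3

Greedy: pick A (covers 4 new) → pick B (covers 2 new) → pick D (covers 1 new). Total picks: 3.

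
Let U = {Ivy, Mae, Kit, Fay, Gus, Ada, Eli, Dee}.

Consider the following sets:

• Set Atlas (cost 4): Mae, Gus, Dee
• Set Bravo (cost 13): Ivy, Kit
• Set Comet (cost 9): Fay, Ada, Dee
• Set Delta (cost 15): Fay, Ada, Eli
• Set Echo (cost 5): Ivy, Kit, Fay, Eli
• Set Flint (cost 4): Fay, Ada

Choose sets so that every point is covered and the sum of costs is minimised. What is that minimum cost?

13

Atlas, Echo, Flint together cover every point (Atlas ∪ Echo ∪ Flint = {Ivy, Mae, Kit, Fay, Gus, Ada, Eli, Dee}); total cost 4 + 5 + 4 = 13.
No covering selection has total cost below 13.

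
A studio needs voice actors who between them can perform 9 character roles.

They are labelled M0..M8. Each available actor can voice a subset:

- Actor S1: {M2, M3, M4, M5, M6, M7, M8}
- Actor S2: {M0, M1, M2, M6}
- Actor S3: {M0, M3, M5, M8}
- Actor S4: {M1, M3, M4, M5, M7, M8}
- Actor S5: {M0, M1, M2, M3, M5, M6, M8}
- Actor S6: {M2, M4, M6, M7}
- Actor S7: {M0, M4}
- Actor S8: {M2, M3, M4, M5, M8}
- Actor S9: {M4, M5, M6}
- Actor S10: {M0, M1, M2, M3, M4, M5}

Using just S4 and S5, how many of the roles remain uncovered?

0

Union of S4, S5 = {M0, M1, M2, M3, M4, M5, M6, M7, M8} — that's every role, so 0 are uncovered.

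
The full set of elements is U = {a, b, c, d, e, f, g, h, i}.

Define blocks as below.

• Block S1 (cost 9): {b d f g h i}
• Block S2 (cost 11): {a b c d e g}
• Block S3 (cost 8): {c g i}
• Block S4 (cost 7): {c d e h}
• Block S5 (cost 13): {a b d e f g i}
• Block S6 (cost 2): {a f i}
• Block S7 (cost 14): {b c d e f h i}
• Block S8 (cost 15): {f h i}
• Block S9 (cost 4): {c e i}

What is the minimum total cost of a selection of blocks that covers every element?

15

S1, S6, S9 together cover every element (S1 ∪ S6 ∪ S9 = {a, b, c, d, e, f, g, h, i}); total cost 9 + 2 + 4 = 15.
The greedy pick S6, S4, S1 costs 18; no covering selection beats 15.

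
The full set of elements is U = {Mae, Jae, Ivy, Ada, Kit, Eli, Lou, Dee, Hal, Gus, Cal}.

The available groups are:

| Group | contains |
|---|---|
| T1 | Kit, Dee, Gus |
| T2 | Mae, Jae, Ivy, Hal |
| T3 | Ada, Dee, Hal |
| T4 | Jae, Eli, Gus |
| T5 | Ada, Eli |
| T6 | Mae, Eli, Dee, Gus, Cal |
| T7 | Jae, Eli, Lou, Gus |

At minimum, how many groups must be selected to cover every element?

T1, T2, T5, T6, and T7 cover everything between them: the union {Mae, Jae, Ivy, Ada, Kit, Eli, Lou, Dee, Hal, Gus, Cal} is all of U.
No 4 of the 7 groups cover everything (all 35 combinations miss at least one element), so 5 is optimal.

5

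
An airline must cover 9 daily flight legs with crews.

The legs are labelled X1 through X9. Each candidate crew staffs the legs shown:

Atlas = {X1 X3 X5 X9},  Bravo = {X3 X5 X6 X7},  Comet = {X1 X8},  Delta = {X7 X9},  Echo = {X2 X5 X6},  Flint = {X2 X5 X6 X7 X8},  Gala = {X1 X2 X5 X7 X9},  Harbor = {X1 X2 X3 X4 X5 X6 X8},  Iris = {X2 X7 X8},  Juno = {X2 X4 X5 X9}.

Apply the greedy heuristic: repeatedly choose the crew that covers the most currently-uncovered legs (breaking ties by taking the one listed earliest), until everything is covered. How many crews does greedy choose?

Greedy: pick Harbor (covers 7 new) → pick Delta (covers 2 new). Total picks: 2.

2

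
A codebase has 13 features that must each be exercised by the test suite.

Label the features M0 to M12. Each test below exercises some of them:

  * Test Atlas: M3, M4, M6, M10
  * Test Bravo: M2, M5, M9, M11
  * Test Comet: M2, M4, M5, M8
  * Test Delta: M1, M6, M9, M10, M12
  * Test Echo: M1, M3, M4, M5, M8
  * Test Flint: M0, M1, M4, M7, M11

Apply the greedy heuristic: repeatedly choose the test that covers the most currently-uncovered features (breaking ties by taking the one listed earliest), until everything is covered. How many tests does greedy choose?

Greedy: pick Delta (covers 5 new) → pick Comet (covers 4 new) → pick Flint (covers 3 new) → pick Atlas (covers 1 new). Total picks: 4.

4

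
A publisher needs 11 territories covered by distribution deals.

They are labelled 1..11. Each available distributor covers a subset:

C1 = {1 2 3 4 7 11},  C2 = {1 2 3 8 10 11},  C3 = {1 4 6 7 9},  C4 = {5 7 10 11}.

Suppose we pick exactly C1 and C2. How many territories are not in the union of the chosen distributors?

Union of C1, C2 = {1, 2, 3, 4, 7, 8, 10, 11}.
Not covered: 5, 6, 9 — 3 territories.

3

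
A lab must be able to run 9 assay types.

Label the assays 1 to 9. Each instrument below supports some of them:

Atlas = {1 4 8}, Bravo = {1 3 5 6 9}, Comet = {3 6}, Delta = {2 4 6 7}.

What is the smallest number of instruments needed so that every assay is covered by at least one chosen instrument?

Take {Atlas, Bravo, Delta}. Their union is {1, 2, 3, 4, 5, 6, 7, 8, 9}, which is all 9 assays.
Only Delta contains 2, so Delta is forced; the remaining 5 assays need at least 2 more instruments (each remaining instrument adds at most 4) — so at least 3 instruments are needed, and 3 is optimal.

3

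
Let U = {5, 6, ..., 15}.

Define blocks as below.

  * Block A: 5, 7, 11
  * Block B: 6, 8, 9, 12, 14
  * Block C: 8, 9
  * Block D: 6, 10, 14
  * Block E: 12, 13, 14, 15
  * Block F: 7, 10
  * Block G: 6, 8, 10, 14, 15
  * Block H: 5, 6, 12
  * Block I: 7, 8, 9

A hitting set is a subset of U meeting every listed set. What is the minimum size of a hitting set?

T = {7, 8, 10, 12} meets every block (each contains at least one member of T), and |T| = 4.
No choice of 3 elements meets every block, so 4 is the minimum.

4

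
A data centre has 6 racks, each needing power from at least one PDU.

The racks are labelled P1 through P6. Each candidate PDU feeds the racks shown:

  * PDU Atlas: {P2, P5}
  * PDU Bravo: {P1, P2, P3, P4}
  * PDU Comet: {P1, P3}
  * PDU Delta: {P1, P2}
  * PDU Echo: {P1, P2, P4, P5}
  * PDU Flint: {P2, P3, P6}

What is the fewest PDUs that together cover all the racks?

2

Take {Echo, Flint}. Their union is {P1, P2, P3, P4, P5, P6}, which is all 6 racks.
No single PDU has all 6 racks (the largest, Bravo, has 4), so 2 is optimal.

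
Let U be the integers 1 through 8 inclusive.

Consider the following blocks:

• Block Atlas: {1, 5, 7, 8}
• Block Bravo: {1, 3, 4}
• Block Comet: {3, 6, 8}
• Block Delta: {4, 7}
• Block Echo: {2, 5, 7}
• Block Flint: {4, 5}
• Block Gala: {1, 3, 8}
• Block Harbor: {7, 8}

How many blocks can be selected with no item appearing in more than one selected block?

Bravo, Harbor are pairwise disjoint (Bravo={1,3,4}; Harbor={7,8}).
Every remaining block overlaps one of these, and no 3 of the listed blocks are pairwise disjoint, so 2 is the maximum.

2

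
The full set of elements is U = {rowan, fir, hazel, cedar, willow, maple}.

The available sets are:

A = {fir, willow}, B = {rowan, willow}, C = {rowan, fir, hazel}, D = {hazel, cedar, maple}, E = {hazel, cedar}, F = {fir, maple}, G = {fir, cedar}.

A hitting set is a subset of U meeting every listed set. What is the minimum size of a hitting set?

H = {rowan, fir, hazel} meets every set (each contains at least one member of H), and |H| = 3.
The sets B, E, F are pairwise disjoint, so any hitting set needs a separate element for each — at least 3. Hence 3 is optimal.

3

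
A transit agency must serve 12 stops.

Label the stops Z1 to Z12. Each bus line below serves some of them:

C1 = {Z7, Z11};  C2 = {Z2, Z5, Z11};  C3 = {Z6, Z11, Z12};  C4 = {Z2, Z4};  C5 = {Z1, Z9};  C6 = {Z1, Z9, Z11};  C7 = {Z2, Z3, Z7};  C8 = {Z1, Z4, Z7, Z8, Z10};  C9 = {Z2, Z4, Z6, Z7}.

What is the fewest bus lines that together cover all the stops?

C2 and C3 and C6 and C7 and C8 together: C2 ∪ C3 ∪ C6 ∪ C7 ∪ C8 = {Z1, Z2, Z3, Z4, Z5, Z6, Z7, Z8, Z9, Z10, Z11, Z12} — every stop is covered.
No 4 of the 9 bus lines cover everything (all 126 combinations miss at least one stop), so 5 is optimal.

5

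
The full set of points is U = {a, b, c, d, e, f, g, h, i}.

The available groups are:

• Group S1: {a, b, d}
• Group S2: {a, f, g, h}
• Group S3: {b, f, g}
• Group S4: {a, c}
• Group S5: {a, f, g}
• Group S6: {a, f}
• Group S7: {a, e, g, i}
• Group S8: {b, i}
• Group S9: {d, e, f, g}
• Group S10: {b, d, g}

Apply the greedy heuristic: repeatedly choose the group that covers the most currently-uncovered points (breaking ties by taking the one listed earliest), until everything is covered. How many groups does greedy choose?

Greedy: pick S2 (covers 4 new) → pick S1 (covers 2 new) → pick S7 (covers 2 new) → pick S4 (covers 1 new). Total picks: 4.

4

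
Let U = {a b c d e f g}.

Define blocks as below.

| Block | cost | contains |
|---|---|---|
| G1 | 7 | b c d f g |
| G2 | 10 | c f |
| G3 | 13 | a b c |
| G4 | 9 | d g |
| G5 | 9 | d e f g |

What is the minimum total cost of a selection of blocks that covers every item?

22

G3, G5 together cover every item (G3 ∪ G5 = {a, b, c, d, e, f, g}); total cost 13 + 9 = 22.
The greedy pick G1, G5, G3 costs 29; no covering selection beats 22.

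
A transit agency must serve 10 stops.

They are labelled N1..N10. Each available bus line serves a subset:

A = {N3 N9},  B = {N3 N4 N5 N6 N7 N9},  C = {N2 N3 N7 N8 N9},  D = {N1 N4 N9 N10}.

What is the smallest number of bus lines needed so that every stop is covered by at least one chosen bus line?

3

B and C and D together: B ∪ C ∪ D = {N1, N2, N3, N4, N5, N6, N7, N8, N9, N10} — every stop is covered.
Only D contains N1, so D is forced; the remaining 6 stops need at least 2 more bus lines (each remaining bus line adds at most 4) — so at least 3 bus lines are needed, and 3 is optimal.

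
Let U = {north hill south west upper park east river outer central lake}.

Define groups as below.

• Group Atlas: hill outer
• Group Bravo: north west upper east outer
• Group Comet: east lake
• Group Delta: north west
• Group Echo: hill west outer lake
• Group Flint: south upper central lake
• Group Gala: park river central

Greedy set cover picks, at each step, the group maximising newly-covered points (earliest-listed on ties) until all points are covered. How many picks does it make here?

4

Greedy: pick Bravo (covers 5 new) → pick Flint (covers 3 new) → pick Gala (covers 2 new) → pick Atlas (covers 1 new). Total picks: 4.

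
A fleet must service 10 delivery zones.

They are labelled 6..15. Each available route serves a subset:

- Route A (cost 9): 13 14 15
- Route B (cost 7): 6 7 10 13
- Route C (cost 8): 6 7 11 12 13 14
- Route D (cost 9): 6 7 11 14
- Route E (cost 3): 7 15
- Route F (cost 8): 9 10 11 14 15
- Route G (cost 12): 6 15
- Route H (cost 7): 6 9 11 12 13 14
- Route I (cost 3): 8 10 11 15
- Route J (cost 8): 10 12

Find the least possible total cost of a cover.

13

E, H, I together cover every zone (E ∪ H ∪ I = {6, 7, 8, 9, 10, 11, 12, 13, 14, 15}); total cost 3 + 7 + 3 = 13.
No covering selection has total cost below 13.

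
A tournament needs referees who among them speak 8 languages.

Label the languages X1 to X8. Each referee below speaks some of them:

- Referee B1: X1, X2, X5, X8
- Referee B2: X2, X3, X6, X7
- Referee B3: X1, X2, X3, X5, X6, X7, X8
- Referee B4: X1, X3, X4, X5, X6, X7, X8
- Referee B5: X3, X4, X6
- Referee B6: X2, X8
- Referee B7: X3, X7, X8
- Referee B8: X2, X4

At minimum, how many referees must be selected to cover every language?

B3 and B4 together: B3 ∪ B4 = {X1, X2, X3, X4, X5, X6, X7, X8} — every language is covered.
No single referee has all 8 languages (the largest, B3, has 7), so 2 is optimal.

2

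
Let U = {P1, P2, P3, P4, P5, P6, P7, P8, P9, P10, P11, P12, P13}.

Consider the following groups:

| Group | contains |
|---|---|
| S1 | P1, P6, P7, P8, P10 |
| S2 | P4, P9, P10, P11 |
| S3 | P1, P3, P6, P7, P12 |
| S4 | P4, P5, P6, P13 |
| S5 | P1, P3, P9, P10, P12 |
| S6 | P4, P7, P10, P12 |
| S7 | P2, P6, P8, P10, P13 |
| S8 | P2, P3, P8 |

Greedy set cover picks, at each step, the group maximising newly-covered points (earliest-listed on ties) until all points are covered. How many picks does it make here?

5

Greedy: pick S1 (covers 5 new) → pick S2 (covers 3 new) → pick S3 (covers 2 new) → pick S4 (covers 2 new) → pick S7 (covers 1 new). Total picks: 5.
(The true minimum cover uses only 4 groups, so greedy is not optimal here.)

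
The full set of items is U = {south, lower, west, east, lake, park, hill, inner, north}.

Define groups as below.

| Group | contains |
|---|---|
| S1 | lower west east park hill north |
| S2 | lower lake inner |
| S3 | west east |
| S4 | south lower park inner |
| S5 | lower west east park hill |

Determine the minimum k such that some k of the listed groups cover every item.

Take {S1, S2, S4}. Their union is {south, lower, west, east, lake, park, hill, inner, north}, which is all 9 items.
Only S4 contains south, so S4 is forced; the remaining 5 items need at least 2 more groups (each remaining group adds at most 4) — so at least 3 groups are needed, and 3 is optimal.

3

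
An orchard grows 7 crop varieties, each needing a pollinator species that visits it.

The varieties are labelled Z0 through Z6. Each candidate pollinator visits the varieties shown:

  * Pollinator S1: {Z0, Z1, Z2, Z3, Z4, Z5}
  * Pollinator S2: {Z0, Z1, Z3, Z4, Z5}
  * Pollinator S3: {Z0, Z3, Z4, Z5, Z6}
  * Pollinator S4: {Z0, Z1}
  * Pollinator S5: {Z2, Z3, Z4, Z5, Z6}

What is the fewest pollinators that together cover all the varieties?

2

S4 and S5 together: S4 ∪ S5 = {Z0, Z1, Z2, Z3, Z4, Z5, Z6} — every variety is covered.
No single pollinator has all 7 varieties (the largest, S1, has 6), so 2 is optimal.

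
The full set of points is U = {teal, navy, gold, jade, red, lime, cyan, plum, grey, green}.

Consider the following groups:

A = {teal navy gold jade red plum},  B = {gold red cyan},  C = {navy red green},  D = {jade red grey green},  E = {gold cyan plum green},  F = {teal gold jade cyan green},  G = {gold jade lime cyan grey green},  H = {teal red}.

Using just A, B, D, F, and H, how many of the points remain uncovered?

Union of A, B, D, F, H = {teal, navy, gold, jade, red, cyan, plum, grey, green}.
Not covered: lime — 1 point.

1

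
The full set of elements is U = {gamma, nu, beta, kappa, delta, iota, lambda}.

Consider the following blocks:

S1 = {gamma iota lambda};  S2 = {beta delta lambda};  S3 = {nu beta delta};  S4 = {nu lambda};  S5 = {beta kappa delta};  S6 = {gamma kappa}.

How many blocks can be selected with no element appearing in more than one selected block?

2

S2, S6 are pairwise disjoint (S2={beta,delta,lambda}; S6={gamma,kappa}).
Every remaining block overlaps one of these, and no 3 of the listed blocks are pairwise disjoint, so 2 is the maximum.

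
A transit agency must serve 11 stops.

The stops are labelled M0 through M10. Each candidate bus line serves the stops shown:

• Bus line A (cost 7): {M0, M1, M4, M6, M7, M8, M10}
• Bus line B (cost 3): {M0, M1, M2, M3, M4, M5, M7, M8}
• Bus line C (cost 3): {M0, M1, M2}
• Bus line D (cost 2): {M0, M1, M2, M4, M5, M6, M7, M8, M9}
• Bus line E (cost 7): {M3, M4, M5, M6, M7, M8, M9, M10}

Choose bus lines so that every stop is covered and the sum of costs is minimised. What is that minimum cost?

9

D, E together cover every stop (D ∪ E = {M0, M1, M2, M3, M4, M5, M6, M7, M8, M9, M10}); total cost 2 + 7 = 9.
The greedy pick D, B, A costs 12; no covering selection beats 9.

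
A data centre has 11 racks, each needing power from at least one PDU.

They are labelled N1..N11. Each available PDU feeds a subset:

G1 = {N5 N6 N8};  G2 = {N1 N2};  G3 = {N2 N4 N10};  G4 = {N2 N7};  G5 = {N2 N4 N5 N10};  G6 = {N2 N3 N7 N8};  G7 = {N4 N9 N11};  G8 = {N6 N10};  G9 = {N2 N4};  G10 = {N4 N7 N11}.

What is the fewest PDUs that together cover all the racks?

5

G1 and G2 and G6 and G7 and G8 together: G1 ∪ G2 ∪ G6 ∪ G7 ∪ G8 = {N1, N2, N3, N4, N5, N6, N7, N8, N9, N10, N11} — every rack is covered.
No 4 of the 10 PDUs cover everything (all 210 combinations miss at least one rack), so 5 is optimal.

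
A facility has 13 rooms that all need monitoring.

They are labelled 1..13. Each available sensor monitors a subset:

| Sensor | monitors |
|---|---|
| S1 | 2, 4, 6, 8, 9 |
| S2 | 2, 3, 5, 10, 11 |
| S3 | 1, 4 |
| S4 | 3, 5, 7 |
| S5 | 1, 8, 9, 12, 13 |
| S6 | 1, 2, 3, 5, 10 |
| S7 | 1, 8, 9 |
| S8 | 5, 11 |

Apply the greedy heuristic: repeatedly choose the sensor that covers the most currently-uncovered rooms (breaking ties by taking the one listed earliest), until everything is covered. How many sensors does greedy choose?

4

Greedy: pick S1 (covers 5 new) → pick S2 (covers 4 new) → pick S5 (covers 3 new) → pick S4 (covers 1 new). Total picks: 4.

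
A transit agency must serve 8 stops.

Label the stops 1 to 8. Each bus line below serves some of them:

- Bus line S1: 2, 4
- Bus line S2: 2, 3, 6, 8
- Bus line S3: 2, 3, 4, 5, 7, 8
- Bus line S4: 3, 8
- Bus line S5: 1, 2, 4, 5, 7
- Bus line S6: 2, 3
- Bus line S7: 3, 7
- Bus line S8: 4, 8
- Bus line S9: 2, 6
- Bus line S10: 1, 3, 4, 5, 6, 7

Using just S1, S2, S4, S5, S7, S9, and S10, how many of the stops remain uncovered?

Union of S1, S2, S4, S5, S7, S9, S10 = {1, 2, 3, 4, 5, 6, 7, 8} — that's every stop, so 0 are uncovered.

0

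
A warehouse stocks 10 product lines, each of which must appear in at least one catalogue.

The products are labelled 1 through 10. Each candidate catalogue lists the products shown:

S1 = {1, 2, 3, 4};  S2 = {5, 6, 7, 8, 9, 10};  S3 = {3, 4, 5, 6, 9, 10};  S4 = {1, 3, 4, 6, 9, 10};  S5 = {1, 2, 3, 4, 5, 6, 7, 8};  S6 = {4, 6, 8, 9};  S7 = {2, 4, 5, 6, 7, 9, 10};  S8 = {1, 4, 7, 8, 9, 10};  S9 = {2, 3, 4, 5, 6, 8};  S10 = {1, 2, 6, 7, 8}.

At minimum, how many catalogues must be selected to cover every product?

2

Take {S8, S9}. Their union is {1, 2, 3, 4, 5, 6, 7, 8, 9, 10}, which is all 10 products.
No single catalogue has all 10 products (the largest, S5, has 8), so 2 is optimal.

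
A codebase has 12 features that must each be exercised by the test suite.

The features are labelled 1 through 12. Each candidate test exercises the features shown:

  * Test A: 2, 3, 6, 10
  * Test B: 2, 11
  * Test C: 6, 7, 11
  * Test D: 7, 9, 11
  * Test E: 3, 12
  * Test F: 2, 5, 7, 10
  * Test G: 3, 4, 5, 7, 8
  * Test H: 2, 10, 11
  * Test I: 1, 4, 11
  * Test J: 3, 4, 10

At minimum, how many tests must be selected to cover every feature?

A and D and E and G and I together: A ∪ D ∪ E ∪ G ∪ I = {1, 2, 3, 4, 5, 6, 7, 8, 9, 10, 11, 12} — every feature is covered.
No 4 of the 10 tests cover everything (all 210 combinations miss at least one feature), so 5 is optimal.

5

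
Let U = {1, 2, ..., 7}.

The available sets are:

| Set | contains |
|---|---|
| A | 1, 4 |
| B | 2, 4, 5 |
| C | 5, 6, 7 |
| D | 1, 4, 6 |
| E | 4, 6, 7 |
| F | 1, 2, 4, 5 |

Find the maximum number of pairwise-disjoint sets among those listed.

2

A, C are pairwise disjoint (A={1,4}; C={5,6,7}).
Every remaining set overlaps one of these, and no 3 of the listed sets are pairwise disjoint, so 2 is the maximum.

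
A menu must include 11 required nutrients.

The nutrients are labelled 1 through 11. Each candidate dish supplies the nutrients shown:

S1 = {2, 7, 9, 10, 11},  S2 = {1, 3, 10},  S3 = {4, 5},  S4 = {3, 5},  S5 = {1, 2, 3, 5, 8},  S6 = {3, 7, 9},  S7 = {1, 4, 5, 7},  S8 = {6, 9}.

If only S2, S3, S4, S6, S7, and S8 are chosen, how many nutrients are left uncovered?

Union of S2, S3, S4, S6, S7, S8 = {1, 3, 4, 5, 6, 7, 9, 10}.
Not covered: 2, 8, 11 — 3 nutrients.

3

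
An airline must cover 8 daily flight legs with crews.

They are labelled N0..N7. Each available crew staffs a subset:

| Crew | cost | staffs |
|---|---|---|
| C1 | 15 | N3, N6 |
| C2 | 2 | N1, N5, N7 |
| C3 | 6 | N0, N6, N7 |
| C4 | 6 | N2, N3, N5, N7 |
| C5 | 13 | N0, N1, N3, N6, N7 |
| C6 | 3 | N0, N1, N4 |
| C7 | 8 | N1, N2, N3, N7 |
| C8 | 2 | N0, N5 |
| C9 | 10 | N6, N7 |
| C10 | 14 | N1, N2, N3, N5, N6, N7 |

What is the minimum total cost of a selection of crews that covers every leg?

C3, C4, C6 together cover every leg (C3 ∪ C4 ∪ C6 = {N0, N1, N2, N3, N4, N5, N6, N7}); total cost 6 + 6 + 3 = 15.
The greedy pick C2, C6, C4, C3 costs 17; no covering selection beats 15.

15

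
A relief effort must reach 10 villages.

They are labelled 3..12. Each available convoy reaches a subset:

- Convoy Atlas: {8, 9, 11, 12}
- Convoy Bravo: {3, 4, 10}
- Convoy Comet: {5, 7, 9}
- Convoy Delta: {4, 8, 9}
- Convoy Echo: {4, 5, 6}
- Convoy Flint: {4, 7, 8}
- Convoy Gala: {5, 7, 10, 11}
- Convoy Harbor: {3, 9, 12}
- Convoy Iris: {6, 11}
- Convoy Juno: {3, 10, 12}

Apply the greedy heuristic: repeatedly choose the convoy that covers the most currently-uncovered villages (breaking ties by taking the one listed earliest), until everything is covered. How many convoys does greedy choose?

4

Greedy: pick Atlas (covers 4 new) → pick Bravo (covers 3 new) → pick Comet (covers 2 new) → pick Echo (covers 1 new). Total picks: 4.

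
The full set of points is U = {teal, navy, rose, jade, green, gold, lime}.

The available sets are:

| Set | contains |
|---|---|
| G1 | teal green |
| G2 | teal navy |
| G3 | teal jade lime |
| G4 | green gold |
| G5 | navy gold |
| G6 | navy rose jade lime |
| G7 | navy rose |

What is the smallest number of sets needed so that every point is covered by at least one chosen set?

3

G3 and G4 and G6 together: G3 ∪ G4 ∪ G6 = {teal, navy, rose, jade, green, gold, lime} — every point is covered.
No 2 of the 7 sets cover everything (all 21 combinations miss at least one point), so 3 is optimal.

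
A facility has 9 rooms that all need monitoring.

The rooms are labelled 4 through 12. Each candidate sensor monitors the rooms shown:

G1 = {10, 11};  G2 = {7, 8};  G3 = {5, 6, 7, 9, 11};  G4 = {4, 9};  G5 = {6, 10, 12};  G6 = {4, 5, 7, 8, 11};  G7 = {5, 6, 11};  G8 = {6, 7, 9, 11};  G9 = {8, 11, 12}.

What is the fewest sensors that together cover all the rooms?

3

Take {G5, G6, G8}. Their union is {4, 5, 6, 7, 8, 9, 10, 11, 12}, which is all 9 rooms.
No 2 of the 9 sensors cover everything (all 36 combinations miss at least one room), so 3 is optimal.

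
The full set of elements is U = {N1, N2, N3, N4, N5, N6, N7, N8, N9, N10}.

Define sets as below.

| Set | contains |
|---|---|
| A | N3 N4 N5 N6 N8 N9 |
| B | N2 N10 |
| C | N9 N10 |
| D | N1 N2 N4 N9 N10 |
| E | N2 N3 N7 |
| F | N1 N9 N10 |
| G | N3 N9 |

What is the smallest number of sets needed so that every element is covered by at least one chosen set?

3

Take {A, E, F}. Their union is {N1, N2, N3, N4, N5, N6, N7, N8, N9, N10}, which is all 10 elements.
Only A contains N5, so A is forced; the remaining 4 elements need at least 2 more sets (each remaining set adds at most 3) — so at least 3 sets are needed, and 3 is optimal.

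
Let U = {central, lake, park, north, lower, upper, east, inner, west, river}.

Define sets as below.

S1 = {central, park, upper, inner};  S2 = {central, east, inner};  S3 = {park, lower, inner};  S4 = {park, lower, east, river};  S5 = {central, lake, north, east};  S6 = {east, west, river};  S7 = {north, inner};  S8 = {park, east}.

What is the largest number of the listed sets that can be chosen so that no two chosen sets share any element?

S6, S7 are pairwise disjoint (S6={east,west,river}; S7={north,inner}).
Every remaining set overlaps one of these, and no 3 of the listed sets are pairwise disjoint, so 2 is the maximum.

2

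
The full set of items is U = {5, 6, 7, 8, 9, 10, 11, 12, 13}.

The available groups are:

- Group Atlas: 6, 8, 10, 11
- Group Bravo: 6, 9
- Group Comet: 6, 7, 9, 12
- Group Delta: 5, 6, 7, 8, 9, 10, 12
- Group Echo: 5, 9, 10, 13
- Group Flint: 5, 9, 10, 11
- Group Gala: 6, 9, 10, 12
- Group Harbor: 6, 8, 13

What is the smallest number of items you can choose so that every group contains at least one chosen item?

H = {6, 9} meets every group (each contains at least one member of H), and |H| = 2.
The groups Flint, Harbor are pairwise disjoint, so any hitting set needs a separate item for each — at least 2. Hence 2 is optimal.

2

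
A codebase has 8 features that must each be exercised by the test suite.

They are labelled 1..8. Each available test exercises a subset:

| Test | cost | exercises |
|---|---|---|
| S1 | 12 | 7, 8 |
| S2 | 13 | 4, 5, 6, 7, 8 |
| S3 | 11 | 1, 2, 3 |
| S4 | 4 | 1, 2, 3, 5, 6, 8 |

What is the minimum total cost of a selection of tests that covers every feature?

17

S2, S4 together cover every feature (S2 ∪ S4 = {1, 2, 3, 4, 5, 6, 7, 8}); total cost 13 + 4 = 17.
No covering selection has total cost below 17.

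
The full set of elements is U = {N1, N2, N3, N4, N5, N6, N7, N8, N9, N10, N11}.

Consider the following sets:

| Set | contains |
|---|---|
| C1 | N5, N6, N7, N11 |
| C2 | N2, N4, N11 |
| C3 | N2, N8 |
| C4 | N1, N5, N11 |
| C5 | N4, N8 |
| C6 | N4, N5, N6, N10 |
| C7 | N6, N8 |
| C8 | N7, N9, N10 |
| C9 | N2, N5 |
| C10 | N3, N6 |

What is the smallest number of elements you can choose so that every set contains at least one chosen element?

The 5 elements {N4, N5, N6, N7, N8} hit every set.
No choice of 4 elements meets every set, so 5 is the minimum.

5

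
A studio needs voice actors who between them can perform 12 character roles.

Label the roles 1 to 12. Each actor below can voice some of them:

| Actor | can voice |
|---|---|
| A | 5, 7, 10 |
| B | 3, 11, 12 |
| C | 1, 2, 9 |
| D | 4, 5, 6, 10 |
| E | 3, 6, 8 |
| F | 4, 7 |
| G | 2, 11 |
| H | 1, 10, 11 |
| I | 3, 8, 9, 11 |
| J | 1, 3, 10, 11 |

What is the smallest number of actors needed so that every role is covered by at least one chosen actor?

5

B and C and D and E and F together: B ∪ C ∪ D ∪ E ∪ F = {1, 2, 3, 4, 5, 6, 7, 8, 9, 10, 11, 12} — every role is covered.
No 4 of the 10 actors cover everything (all 210 combinations miss at least one role), so 5 is optimal.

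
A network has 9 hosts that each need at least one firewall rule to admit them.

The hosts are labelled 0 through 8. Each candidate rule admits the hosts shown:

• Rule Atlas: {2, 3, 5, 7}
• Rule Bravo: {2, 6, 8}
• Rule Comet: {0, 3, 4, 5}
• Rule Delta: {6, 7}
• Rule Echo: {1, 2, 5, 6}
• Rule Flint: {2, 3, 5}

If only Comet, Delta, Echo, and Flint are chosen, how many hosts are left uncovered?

1

Union of Comet, Delta, Echo, Flint = {0, 1, 2, 3, 4, 5, 6, 7}.
Not covered: 8 — 1 host.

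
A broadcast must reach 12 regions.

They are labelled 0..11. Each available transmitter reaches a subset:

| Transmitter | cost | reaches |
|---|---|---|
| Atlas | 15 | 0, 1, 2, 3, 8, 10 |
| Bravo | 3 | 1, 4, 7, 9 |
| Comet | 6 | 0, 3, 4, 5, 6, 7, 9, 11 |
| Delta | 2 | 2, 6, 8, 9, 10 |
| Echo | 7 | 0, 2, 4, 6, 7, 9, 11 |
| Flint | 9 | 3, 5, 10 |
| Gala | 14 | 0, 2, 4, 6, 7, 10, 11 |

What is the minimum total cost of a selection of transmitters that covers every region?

11

Bravo, Comet, Delta together cover every region (Bravo ∪ Comet ∪ Delta = {0, 1, 2, 3, 4, 5, 6, 7, 8, 9, 10, 11}); total cost 3 + 6 + 2 = 11.
No covering selection has total cost below 11.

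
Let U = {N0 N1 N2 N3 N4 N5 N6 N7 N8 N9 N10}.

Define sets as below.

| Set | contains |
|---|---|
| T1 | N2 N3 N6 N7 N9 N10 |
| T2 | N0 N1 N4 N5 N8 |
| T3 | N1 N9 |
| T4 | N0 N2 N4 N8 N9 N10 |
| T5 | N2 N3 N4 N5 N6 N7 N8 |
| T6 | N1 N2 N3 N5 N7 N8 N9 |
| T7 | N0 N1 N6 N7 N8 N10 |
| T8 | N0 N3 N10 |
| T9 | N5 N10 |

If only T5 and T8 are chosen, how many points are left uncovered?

Union of T5, T8 = {N0, N2, N3, N4, N5, N6, N7, N8, N10}.
Not covered: N1, N9 — 2 points.

2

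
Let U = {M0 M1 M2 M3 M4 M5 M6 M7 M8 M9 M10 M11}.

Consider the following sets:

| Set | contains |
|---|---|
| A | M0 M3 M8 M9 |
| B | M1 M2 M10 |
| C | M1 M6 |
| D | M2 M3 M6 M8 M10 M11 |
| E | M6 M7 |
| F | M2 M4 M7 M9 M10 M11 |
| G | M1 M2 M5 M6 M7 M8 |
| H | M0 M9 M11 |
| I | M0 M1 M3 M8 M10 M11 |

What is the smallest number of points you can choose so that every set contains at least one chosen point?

3

Take T = {M0, M2, M6}. Each listed set contains at least one of these, so T is a hitting set of size 3.
The sets B, E, H are pairwise disjoint, so any hitting set needs a separate point for each — at least 3. Hence 3 is optimal.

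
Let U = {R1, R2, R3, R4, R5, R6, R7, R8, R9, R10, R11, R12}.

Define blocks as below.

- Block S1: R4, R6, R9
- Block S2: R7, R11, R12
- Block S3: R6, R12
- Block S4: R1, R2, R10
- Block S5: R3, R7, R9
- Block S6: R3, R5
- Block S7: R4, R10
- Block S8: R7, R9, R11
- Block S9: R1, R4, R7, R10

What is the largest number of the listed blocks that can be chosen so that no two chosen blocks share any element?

4

S3, S6, S7, S8 are pairwise disjoint (S3={R6,R12}; S6={R3,R5}; S7={R4,R10}; S8={R7,R9,R11}).
Every remaining block overlaps one of these, and no 5 of the listed blocks are pairwise disjoint, so 4 is the maximum.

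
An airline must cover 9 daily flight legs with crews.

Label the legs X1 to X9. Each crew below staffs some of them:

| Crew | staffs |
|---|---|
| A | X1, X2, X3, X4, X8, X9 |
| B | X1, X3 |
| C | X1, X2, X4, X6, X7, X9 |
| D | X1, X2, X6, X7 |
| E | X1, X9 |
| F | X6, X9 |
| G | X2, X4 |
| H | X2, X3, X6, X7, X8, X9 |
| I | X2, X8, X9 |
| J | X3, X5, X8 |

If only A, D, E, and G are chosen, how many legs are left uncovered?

Union of A, D, E, G = {X1, X2, X3, X4, X6, X7, X8, X9}.
Not covered: X5 — 1 leg.

1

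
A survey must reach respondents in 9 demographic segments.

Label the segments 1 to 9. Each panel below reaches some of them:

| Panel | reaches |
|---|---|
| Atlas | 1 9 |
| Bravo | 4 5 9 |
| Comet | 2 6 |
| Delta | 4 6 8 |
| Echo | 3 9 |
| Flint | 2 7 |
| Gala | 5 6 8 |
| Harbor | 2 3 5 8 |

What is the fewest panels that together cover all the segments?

Atlas and Delta and Flint and Harbor together: Atlas ∪ Delta ∪ Flint ∪ Harbor = {1, 2, 3, 4, 5, 6, 7, 8, 9} — every segment is covered.
Only Flint contains 7, so Flint is forced; the remaining 7 segments need at least 3 more panels (each remaining panel adds at most 3) — so at least 4 panels are needed, and 4 is optimal.

4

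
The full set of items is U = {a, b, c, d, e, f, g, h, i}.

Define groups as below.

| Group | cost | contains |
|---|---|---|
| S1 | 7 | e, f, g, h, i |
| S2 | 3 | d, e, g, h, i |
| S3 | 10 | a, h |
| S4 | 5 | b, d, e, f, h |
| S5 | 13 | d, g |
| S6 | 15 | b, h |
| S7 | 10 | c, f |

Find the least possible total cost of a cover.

28

S2, S3, S4, S7 together cover every item (S2 ∪ S3 ∪ S4 ∪ S7 = {a, b, c, d, e, f, g, h, i}); total cost 3 + 10 + 5 + 10 = 28.
No covering selection has total cost below 28.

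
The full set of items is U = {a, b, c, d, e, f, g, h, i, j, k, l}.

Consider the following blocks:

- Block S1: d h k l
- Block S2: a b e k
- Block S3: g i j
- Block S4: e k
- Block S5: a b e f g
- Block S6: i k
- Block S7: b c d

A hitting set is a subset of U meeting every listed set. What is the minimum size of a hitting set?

The 3 items {c, g, k} hit every block.
The blocks S3, S4, S7 are pairwise disjoint, so any hitting set needs a separate item for each — at least 3. Hence 3 is optimal.

3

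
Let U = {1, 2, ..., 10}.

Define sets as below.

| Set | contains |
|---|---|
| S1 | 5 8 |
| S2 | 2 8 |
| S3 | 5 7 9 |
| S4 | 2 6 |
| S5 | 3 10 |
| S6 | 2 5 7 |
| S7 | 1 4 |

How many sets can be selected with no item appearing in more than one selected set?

S1, S4, S5, S7 are pairwise disjoint (S1={5,8}; S4={2,6}; S5={3,10}; S7={1,4}).
Every remaining set overlaps one of these, and no 5 of the listed sets are pairwise disjoint, so 4 is the maximum.

4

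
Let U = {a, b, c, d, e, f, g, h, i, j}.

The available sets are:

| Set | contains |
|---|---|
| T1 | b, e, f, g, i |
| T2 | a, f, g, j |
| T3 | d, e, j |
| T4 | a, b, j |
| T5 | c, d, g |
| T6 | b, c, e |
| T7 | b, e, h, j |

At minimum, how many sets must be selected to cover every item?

4

Take {T1, T4, T5, T7}. Their union is {a, b, c, d, e, f, g, h, i, j}, which is all 10 items.
Only T1 contains i, so T1 is forced; the remaining 5 items need at least 3 more sets (each remaining set adds at most 2) — so at least 4 sets are needed, and 4 is optimal.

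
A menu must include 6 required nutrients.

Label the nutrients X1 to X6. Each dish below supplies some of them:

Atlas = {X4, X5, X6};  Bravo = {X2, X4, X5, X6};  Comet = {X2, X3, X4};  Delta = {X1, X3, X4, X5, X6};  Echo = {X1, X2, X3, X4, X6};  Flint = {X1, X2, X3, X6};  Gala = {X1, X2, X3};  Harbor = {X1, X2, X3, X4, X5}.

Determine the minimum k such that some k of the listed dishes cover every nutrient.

2

Delta and Echo together: Delta ∪ Echo = {X1, X2, X3, X4, X5, X6} — every nutrient is covered.
No single dish has all 6 nutrients (the largest, Delta, has 5), so 2 is optimal.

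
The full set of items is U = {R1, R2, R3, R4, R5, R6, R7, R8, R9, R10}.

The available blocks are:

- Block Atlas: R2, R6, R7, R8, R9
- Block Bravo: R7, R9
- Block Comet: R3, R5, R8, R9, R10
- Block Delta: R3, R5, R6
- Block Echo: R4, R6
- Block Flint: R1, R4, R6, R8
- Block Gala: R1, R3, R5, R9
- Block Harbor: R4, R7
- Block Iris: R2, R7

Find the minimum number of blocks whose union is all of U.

Take {Comet, Flint, Iris}. Their union is {R1, R2, R3, R4, R5, R6, R7, R8, R9, R10}, which is all 10 items.
Only Comet contains R10, so Comet is forced; the remaining 5 items need at least 2 more blocks (each remaining block adds at most 3) — so at least 3 blocks are needed, and 3 is optimal.

3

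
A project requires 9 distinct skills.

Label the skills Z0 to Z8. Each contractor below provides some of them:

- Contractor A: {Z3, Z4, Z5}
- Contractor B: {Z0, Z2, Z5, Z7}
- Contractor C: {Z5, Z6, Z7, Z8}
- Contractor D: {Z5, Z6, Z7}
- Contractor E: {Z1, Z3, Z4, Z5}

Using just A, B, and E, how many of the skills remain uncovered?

Union of A, B, E = {Z0, Z1, Z2, Z3, Z4, Z5, Z7}.
Not covered: Z6, Z8 — 2 skills.

2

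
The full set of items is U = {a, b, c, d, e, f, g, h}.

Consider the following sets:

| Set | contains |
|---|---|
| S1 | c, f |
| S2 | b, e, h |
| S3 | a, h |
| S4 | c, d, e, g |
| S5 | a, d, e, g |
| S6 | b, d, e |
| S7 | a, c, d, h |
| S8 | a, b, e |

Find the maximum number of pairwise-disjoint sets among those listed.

S1, S3, S6 are pairwise disjoint (S1={c,f}; S3={a,h}; S6={b,d,e}).
Every remaining set overlaps one of these, and no 4 of the listed sets are pairwise disjoint, so 3 is the maximum.

3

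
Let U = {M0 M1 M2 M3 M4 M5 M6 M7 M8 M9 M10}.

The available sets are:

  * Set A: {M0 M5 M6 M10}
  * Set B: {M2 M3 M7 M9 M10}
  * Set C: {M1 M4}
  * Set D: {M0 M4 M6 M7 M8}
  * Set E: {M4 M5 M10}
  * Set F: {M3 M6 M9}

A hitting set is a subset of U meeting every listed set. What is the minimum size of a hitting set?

3

The 3 points {M3, M4, M5} hit every set.
No choice of 2 points meets every set, so 3 is the minimum.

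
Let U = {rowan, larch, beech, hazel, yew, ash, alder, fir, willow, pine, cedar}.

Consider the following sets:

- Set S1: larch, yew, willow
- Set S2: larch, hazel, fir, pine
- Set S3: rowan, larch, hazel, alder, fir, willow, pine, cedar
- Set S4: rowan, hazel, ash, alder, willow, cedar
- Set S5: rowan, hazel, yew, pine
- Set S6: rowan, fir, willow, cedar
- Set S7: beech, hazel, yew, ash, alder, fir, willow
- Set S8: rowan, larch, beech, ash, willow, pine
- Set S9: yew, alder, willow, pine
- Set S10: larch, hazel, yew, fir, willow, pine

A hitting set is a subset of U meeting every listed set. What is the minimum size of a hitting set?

2

The 2 elements {willow, pine} hit every set.
No single element lies in every set, so at least 2 are needed and 2 is optimal.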